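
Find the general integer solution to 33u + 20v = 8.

Step 1: Compute gcd(33, 20) = 1.
Since 1 divides 8, solutions exist.

Step 2: Find a particular solution using extended Euclidean algorithm.
We get u₀ = -24, v₀ = 40.
Check: 33*-24 + 20*40 = 8 = 8 ✓

Step 3: Write the general solution.
u = -24 + (20/1)t = -24 + 20t
v = 40 - (33/1)t = 40 - 33t
for any integer t.

u = -24 + 20t, v = 40 - 33t for integer t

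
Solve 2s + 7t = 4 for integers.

Step 1: Check solvability.
gcd(2, 7) = 1
Since 1 divides 4, solutions exist.

Step 2: Apply extended Euclidean algorithm to find gcd.
We find integers such that 2*x0 + 7*y0 = 1

Step 3: Scale the particular solution.
Multiply by 4/1 = 4:
s = -12, t = 4

Step 4: Verify.
2*(-12) + 7*(4) = 4 = 4 ✓

s = -12, t = 4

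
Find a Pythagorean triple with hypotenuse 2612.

We need a² + b² = 2612² = 6822544.
Trying: 1260² + 2288² = 1587600 + 5234944 = 6822544 ✓

(1260, 2288, 2612)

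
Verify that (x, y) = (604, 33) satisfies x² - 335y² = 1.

Compute x² = 604² = 364816
Compute 335y² = 335·33² = 335·1089 = 364815
x² - 335y² = 364816 - 364815 = 1
Since this equals 1, (604, 33) is a solution.

Yes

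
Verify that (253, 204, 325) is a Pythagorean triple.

Compute a² + b² = 253² + 204² = 64009 + 41616 = 105625
Compute c² = 325² = 105625
Since 105625 = 105625, confirmed.

Yes, it is a Pythagorean triple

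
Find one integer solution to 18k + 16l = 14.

Step 1: Check solvability.
gcd(18, 16) = 2
Since 2 divides 14, solutions exist.

Step 2: Apply extended Euclidean algorithm to find gcd.
We find integers such that 18*x0 + 16*y0 = 2

Step 3: Scale the particular solution.
Multiply by 14/2 = 7:
k = 7, l = -7

Step 4: Verify.
18*(7) + 16*(-7) = 14 = 14 ✓

k = 7, l = -7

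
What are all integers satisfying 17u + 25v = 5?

Step 1: Compute gcd(17, 25) = 1.
Since 1 divides 5, solutions exist.

Step 2: Find a particular solution using extended Euclidean algorithm.
We get u₀ = 15, v₀ = -10.
Check: 17*15 + 25*-10 = 5 = 5 ✓

Step 3: Write the general solution.
u = 15 + (25/1)t = 15 + 25t
v = -10 - (17/1)t = -10 - 17t
for any integer t.

u = 15 + 25t, v = -10 - 17t for integer t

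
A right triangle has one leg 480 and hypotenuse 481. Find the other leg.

a² = c² - b² = 231361 - 230400 = 961
a = 31

31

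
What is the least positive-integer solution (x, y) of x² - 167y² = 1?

We seek the smallest positive integers (x, y) with x² - 167y² = 1, i.e., x² = 167y² + 1.
Try successive y values:
y = 1: x² = 167·1² + 1 = 168, not a perfect square
y = 2: x² = 167·2² + 1 = 669, not a perfect square
y = 3: x² = 167·3² + 1 = 1504, not a perfect square
... continuing the search (or via continued fractions) ...
y = 13: x² = 167·13² + 1 = 28224, x = 168 ✓

Verify: 168² - 167·13² = 28224 - 28223 = 1 ✓

x = 168, y = 13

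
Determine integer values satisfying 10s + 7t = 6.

Step 1: Check solvability.
gcd(10, 7) = 1
Since 1 divides 6, solutions exist.

Step 2: Apply extended Euclidean algorithm to find gcd.
We find integers such that 10*x0 + 7*y0 = 1

Step 3: Scale the particular solution.
Multiply by 6/1 = 6:
s = -12, t = 18

Step 4: Verify.
10*(-12) + 7*(18) = 6 = 6 ✓

s = -12, t = 18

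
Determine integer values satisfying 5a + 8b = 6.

Step 1: Check solvability.
gcd(5, 8) = 1
Since 1 divides 6, solutions exist.

Step 2: Apply extended Euclidean algorithm to find gcd.
We find integers such that 5*x0 + 8*y0 = 1

Step 3: Scale the particular solution.
Multiply by 6/1 = 6:
a = -18, b = 12

Step 4: Verify.
5*(-18) + 8*(12) = 6 = 6 ✓

a = -18, b = 12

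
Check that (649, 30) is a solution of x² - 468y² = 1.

Compute x² = 649² = 421201
Compute 468y² = 468·30² = 468·900 = 421200
x² - 468y² = 421201 - 421200 = 1
Since this equals 1, (649, 30) is a solution.

Yes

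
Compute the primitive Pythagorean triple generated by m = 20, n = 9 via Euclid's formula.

a = m² - n² = 400 - 81 = 319
b = 2mn = 2·20·9 = 360
c = m² + n² = 400 + 81 = 481
Verify: 319² + 360² = 101761 + 129600 = 231361 = 481² ✓

(319, 360, 481)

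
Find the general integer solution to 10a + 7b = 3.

Step 1: Compute gcd(10, 7) = 1.
Since 1 divides 3, solutions exist.

Step 2: Find a particular solution using extended Euclidean algorithm.
We get a₀ = -6, b₀ = 9.
Check: 10*-6 + 7*9 = 3 = 3 ✓

Step 3: Write the general solution.
a = -6 + (7/1)t = -6 + 7t
b = 9 - (10/1)t = 9 - 10t
for any integer t.

a = -6 + 7t, b = 9 - 10t for integer t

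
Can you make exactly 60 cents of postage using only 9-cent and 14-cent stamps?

We need non-negative x, y with 9x + 14y = 60.
gcd(9, 14) = 1 divides 60, so integer solutions exist.
Search for a non-negative one: x = 2 gives 14y = 60 - 18 = 42, so y = 3.
Check: 9·2 + 14·3 = 60 ✓

Yes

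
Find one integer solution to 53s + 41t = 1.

Step 1: Check solvability.
gcd(53, 41) = 1
Since 1 divides 1, solutions exist.

Step 2: Apply extended Euclidean algorithm to find gcd.
We find integers such that 53*x0 + 41*y0 = 1

Step 3: Scale the particular solution.
Multiply by 1/1 = 1:
s = -17, t = 22

Step 4: Verify.
53*(-17) + 41*(22) = 1 = 1 ✓

s = -17, t = 22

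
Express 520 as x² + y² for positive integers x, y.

We need to find integers x, y > 0 such that x² + y² = 520.
Trying x = 6: y² = 520 - 6² = 520 - 36 = 484
y = 22
Check: 6² + 22² = 36 + 484 = 520 ✓

520 = 6² + 22²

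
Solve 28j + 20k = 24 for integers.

Step 1: Check solvability.
gcd(28, 20) = 4
Since 4 divides 24, solutions exist.

Step 2: Apply extended Euclidean algorithm to find gcd.
We find integers such that 28*x0 + 20*y0 = 4

Step 3: Scale the particular solution.
Multiply by 24/4 = 6:
j = -12, k = 18

Step 4: Verify.
28*(-12) + 20*(18) = 24 = 24 ✓

j = -12, k = 18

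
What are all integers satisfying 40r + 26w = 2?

Step 1: Compute gcd(40, 26) = 2.
Since 2 divides 2, solutions exist.

Step 2: Find a particular solution using extended Euclidean algorithm.
We get r₀ = 2, w₀ = -3.
Check: 40*2 + 26*-3 = 2 = 2 ✓

Step 3: Write the general solution.
r = 2 + (26/2)t = 2 + 13t
w = -3 - (40/2)t = -3 - 20t
for any integer t.

r = 2 + 13t, w = -3 - 20t for integer t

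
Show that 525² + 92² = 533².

Compute a² + b² = 525² + 92² = 275625 + 8464 = 284089
Compute c² = 533² = 284089
Since 284089 = 284089, confirmed.

Yes, it is a Pythagorean triple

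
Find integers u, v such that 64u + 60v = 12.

Step 1: Check solvability.
gcd(64, 60) = 4
Since 4 divides 12, solutions exist.

Step 2: Apply extended Euclidean algorithm to find gcd.
We find integers such that 64*x0 + 60*y0 = 4

Step 3: Scale the particular solution.
Multiply by 12/4 = 3:
u = 3, v = -3

Step 4: Verify.
64*(3) + 60*(-3) = 12 = 12 ✓

u = 3, v = -3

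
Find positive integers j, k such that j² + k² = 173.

Search for j with 173 - j² a perfect square.
j = 2: 173 - 2² = 173 - 4 = 169 = 13² ✓
So j = 2, k = 13.

j = 2, k = 13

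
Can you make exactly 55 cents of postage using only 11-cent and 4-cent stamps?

We need non-negative x, y with 11x + 4y = 55.
gcd(11, 4) = 1 divides 55, so integer solutions exist.
Search for a non-negative one: x = 1 gives 4y = 55 - 11 = 44, so y = 11.
Check: 11·1 + 4·11 = 55 ✓

Yes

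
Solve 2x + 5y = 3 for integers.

Step 1: Check solvability.
gcd(2, 5) = 1
Since 1 divides 3, solutions exist.

Step 2: Apply extended Euclidean algorithm to find gcd.
We find integers such that 2*x0 + 5*y0 = 1

Step 3: Scale the particular solution.
Multiply by 3/1 = 3:
x = -6, y = 3

Step 4: Verify.
2*(-6) + 5*(3) = 3 = 3 ✓

x = -6, y = 3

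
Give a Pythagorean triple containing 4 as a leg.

We need the other leg and hypotenuse such that 4² + x² = c².
Take x = 3, c = 5: 4² + 3² = 16 + 9 = 25 = 5² ✓
Triple: (3, 4, 5)

(3, 4, 5)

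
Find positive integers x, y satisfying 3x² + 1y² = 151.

Try small values of x and check whether (151 - 3x²)/1 is a perfect square.
x = 7: 3·7² = 147, so 1y² = 151 - 147 = 4, giving y² = 4, y = 2.
Check: 3·7² + 1·2² = 147 + 4 = 151 ✓

x = 7, y = 2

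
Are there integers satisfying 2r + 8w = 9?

Step 1: Compute gcd(2, 8).
gcd(2, 8) = 2

Step 2: Check divisibility.
Does 2 divide 9? 9 = 2 x 4 + 1, so no.

By the theorem on linear Diophantine equations, 2r + 8w = 9 has integer solutions if and only if gcd(2, 8) divides 9. Since 2 does not divide 9, no solutions exist.

No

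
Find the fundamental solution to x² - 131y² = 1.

We seek the smallest positive integers (x, y) with x² - 131y² = 1, i.e., x² = 131y² + 1.
Try successive y values:
y = 1: x² = 131·1² + 1 = 132, not a perfect square
y = 2: x² = 131·2² + 1 = 525, not a perfect square
y = 3: x² = 131·3² + 1 = 1180, not a perfect square
... continuing the search (or via continued fractions) ...
y = 927: x² = 131·927² + 1 = 112572100, x = 10610 ✓

Verify: 10610² - 131·927² = 112572100 - 112572099 = 1 ✓

x = 10610, y = 927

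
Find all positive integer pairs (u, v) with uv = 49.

The positive divisors of 49 are: 1, 7, 49.
Each divisor d gives the pair (d, 49/d):
(1, 49), (7, 7), (49, 1)

(1, 49), (7, 7), (49, 1)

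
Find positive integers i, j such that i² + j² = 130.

Search for i with 130 - i² a perfect square.
i = 3: 130 - 3² = 130 - 9 = 121 = 11² ✓
So i = 3, j = 11.

i = 3, j = 11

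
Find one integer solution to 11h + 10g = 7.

Step 1: Check solvability.
gcd(11, 10) = 1
Since 1 divides 7, solutions exist.

Step 2: Apply extended Euclidean algorithm to find gcd.
We find integers such that 11*x0 + 10*y0 = 1

Step 3: Scale the particular solution.
Multiply by 7/1 = 7:
h = 7, g = -7

Step 4: Verify.
11*(7) + 10*(-7) = 7 = 7 ✓

h = 7, g = -7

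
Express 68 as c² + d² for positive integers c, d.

We need to find integers c, d > 0 such that c² + d² = 68.
Trying c = 2: d² = 68 - 2² = 68 - 4 = 64
d = 8
Check: 2² + 8² = 4 + 64 = 68 ✓

68 = 2² + 8²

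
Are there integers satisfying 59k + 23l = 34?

Step 1: Compute gcd(59, 23).
gcd(59, 23) = 1

Step 2: Check divisibility.
Does 1 divide 34? 34 = 1 x 34, so yes.

By the theorem on linear Diophantine equations, 59k + 23l = 34 has integer solutions if and only if gcd(59, 23) divides 34. Since 1 | 34, solutions exist.

Yes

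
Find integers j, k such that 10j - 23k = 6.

Step 1: Check solvability.
gcd(10, 23) = 1
Since 1 divides 6, solutions exist.

Step 2: Apply extended Euclidean algorithm to find gcd.
We find integers such that 10*x0 + 23*y0 = 1

Step 3: Scale the particular solution.
Multiply by 6/1 = 6:
j = 42, k = 18

Step 4: Verify.
10*(42) - 23*(18) = 6 = 6 ✓

j = 42, k = 18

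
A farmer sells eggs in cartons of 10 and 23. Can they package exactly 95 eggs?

We need non-negative a, b with 10a + 23b = 95.
gcd(10, 23) = 1 divides 95, but no a in [0, 9] gives non-negative b.

No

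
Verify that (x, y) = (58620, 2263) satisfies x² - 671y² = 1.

Compute x² = 58620² = 3436304400
Compute 671y² = 671·2263² = 671·5121169 = 3436304399
x² - 671y² = 3436304400 - 3436304399 = 1
Since this equals 1, (58620, 2263) is a solution.

Yes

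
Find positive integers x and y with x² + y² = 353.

We need to find integers x, y > 0 such that x² + y² = 353.
Trying x = 8: y² = 353 - 8² = 353 - 64 = 289
y = 17
Check: 8² + 17² = 64 + 289 = 353 ✓

353 = 8² + 17²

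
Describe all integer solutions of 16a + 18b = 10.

Step 1: Compute gcd(16, 18) = 2.
Since 2 divides 10, solutions exist.

Step 2: Find a particular solution using extended Euclidean algorithm.
We get a₀ = -5, b₀ = 5.
Check: 16*-5 + 18*5 = 10 = 10 ✓

Step 3: Write the general solution.
a = -5 + (18/2)t = -5 + 9t
b = 5 - (16/2)t = 5 - 8t
for any integer t.

a = -5 + 9t, b = 5 - 8t for integer t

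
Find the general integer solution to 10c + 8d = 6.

Step 1: Compute gcd(10, 8) = 2.
Since 2 divides 6, solutions exist.

Step 2: Find a particular solution using extended Euclidean algorithm.
We get c₀ = 3, d₀ = -3.
Check: 10*3 + 8*-3 = 6 = 6 ✓

Step 3: Write the general solution.
c = 3 + (8/2)t = 3 + 4t
d = -3 - (10/2)t = -3 - 5t
for any integer t.

c = 3 + 4t, d = -3 - 5t for integer t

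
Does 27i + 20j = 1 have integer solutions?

Step 1: Compute gcd(27, 20).
gcd(27, 20) = 1

Step 2: Check divisibility.
Does 1 divide 1? 1 = 1 x 1, so yes.

By the theorem on linear Diophantine equations, 27i + 20j = 1 has integer solutions if and only if gcd(27, 20) divides 1. Since 1 | 1, solutions exist.

Yes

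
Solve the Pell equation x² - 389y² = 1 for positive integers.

We seek the smallest positive integers (x, y) with x² - 389y² = 1, i.e., x² = 389y² + 1.
Try successive y values:
y = 1: x² = 389·1² + 1 = 390, not a perfect square
y = 2: x² = 389·2² + 1 = 1557, not a perfect square
y = 3: x² = 389·3² + 1 = 3502, not a perfect square
... continuing the search (or via continued fractions) ...
y = 166660: x² = 389·166660² + 1 = 10804691128401, x = 3287049 ✓

Verify: 3287049² - 389·166660² = 10804691128401 - 10804691128400 = 1 ✓

x = 3287049, y = 166660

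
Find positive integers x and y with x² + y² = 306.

We need to find integers x, y > 0 such that x² + y² = 306.
Trying x = 9: y² = 306 - 9² = 306 - 81 = 225
y = 15
Check: 9² + 15² = 81 + 225 = 306 ✓

306 = 9² + 15²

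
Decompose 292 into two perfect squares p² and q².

We need to find integers p, q > 0 such that p² + q² = 292.
Trying p = 6: q² = 292 - 6² = 292 - 36 = 256
q = 16
Check: 6² + 16² = 36 + 256 = 292 ✓

292 = 6² + 16²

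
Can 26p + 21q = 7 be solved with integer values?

Step 1: Compute gcd(26, 21).
gcd(26, 21) = 1

Step 2: Check divisibility.
Does 1 divide 7? 7 = 1 x 7, so yes.

By the theorem on linear Diophantine equations, 26p + 21q = 7 has integer solutions if and only if gcd(26, 21) divides 7. Since 1 | 7, solutions exist.

Yes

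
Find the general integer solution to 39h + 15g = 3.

Step 1: Compute gcd(39, 15) = 3.
Since 3 divides 3, solutions exist.

Step 2: Find a particular solution using extended Euclidean algorithm.
We get h₀ = 2, g₀ = -5.
Check: 39*2 + 15*-5 = 3 = 3 ✓

Step 3: Write the general solution.
h = 2 + (15/3)t = 2 + 5t
g = -5 - (39/3)t = -5 - 13t
for any integer t.

h = 2 + 5t, g = -5 - 13t for integer t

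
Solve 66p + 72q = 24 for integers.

Step 1: Check solvability.
gcd(66, 72) = 6
Since 6 divides 24, solutions exist.

Step 2: Apply extended Euclidean algorithm to find gcd.
We find integers such that 66*x0 + 72*y0 = 6

Step 3: Scale the particular solution.
Multiply by 24/6 = 4:
p = -4, q = 4

Step 4: Verify.
66*(-4) + 72*(4) = 24 = 24 ✓

p = -4, q = 4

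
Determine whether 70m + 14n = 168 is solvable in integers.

Step 1: Compute gcd(70, 14).
gcd(70, 14) = 14

Step 2: Check divisibility.
Does 14 divide 168? 168 = 14 x 12, so yes.

By the theorem on linear Diophantine equations, 70m + 14n = 168 has integer solutions if and only if gcd(70, 14) divides 168. Since 14 | 168, solutions exist.

Yes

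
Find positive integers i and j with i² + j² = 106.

We need to find integers i, j > 0 such that i² + j² = 106.
Trying i = 5: j² = 106 - 5² = 106 - 25 = 81
j = 9
Check: 5² + 9² = 25 + 81 = 106 ✓

106 = 5² + 9²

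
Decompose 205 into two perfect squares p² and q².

We need to find integers p, q > 0 such that p² + q² = 205.
Trying p = 3: q² = 205 - 3² = 205 - 9 = 196
q = 14
Check: 3² + 14² = 9 + 196 = 205 ✓

205 = 3² + 14²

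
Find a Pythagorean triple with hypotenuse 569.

We need a² + b² = 569² = 323761.
Trying: 231² + 520² = 53361 + 270400 = 323761 ✓

(231, 520, 569)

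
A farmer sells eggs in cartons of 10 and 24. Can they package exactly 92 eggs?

We need non-negative a, b with 10a + 24b = 92.
gcd(10, 24) = 2 divides 92.
Try a = 2: 24b = 92 - 20 = 72, so b = 3.
One way: 2 cartons of 10 and 3 cartons of 24.

Yes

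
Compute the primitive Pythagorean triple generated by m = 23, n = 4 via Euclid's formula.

a = m² - n² = 23² - 4² = 529 - 16 = 513
b = 2mn = 2·23·4 = 184
c = m² + n² = 529 + 16 = 545
Verify: 513² + 184² = 263169 + 33856 = 297025 = 545² ✓

(513, 184, 545)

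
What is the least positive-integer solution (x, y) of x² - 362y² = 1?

We seek the smallest positive integers (x, y) with x² - 362y² = 1, i.e., x² = 362y² + 1.
Try successive y values:
y = 1: x² = 362·1² + 1 = 363, not a perfect square
y = 2: x² = 362·2² + 1 = 1449, not a perfect square
y = 3: x² = 362·3² + 1 = 3259, not a perfect square
... continuing the search (or via continued fractions) ...
y = 38: x² = 362·38² + 1 = 522729, x = 723 ✓

Verify: 723² - 362·38² = 522729 - 522728 = 1 ✓

x = 723, y = 38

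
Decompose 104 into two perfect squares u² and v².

We need to find integers u, v > 0 such that u² + v² = 104.
Trying u = 2: v² = 104 - 2² = 104 - 4 = 100
v = 10
Check: 2² + 10² = 4 + 100 = 104 ✓

104 = 2² + 10²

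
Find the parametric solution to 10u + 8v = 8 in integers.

Step 1: Compute gcd(10, 8) = 2.
Since 2 divides 8, solutions exist.

Step 2: Find a particular solution using extended Euclidean algorithm.
We get u₀ = 4, v₀ = -4.
Check: 10*4 + 8*-4 = 8 = 8 ✓

Step 3: Write the general solution.
u = 4 + (8/2)t = 4 + 4t
v = -4 - (10/2)t = -4 - 5t
for any integer t.

u = 4 + 4t, v = -4 - 5t for integer t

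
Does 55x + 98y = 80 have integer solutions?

Step 1: Compute gcd(55, 98).
gcd(55, 98) = 1

Step 2: Check divisibility.
Does 1 divide 80? 80 = 1 x 80, so yes.

By the theorem on linear Diophantine equations, 55x + 98y = 80 has integer solutions if and only if gcd(55, 98) divides 80. Since 1 | 80, solutions exist.

Yes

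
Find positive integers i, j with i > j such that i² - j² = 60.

Factor: i² - j² = (i+j)(i-j) = 60.
We need two factors of 60 with the same parity.
Use i+j = 30 and i-j = 2 (product 30·2 = 60).
Adding: 2i = 32, so i = 16.
Subtracting: 2j = 28, so j = 14.
Check: 16² - 14² = 256 - 196 = 60 ✓

i = 16, j = 14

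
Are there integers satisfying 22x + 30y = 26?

Step 1: Compute gcd(22, 30).
gcd(22, 30) = 2

Step 2: Check divisibility.
Does 2 divide 26? 26 = 2 x 13, so yes.

By the theorem on linear Diophantine equations, 22x + 30y = 26 has integer solutions if and only if gcd(22, 30) divides 26. Since 2 | 26, solutions exist.

Yes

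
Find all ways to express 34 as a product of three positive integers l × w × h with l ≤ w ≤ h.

Iterate l from 1 to ⌊34^(1/3)⌋. For each l dividing 34, iterate w ≥ l with w dividing 34/l, and set h = 34/(l·w).
Triples found (2): (1×1×34), (1×2×17)

(1×1×34), (1×2×17)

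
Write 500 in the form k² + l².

We need to find integers k, l > 0 such that k² + l² = 500.
Trying k = 4: l² = 500 - 4² = 500 - 16 = 484
l = 22
Check: 4² + 22² = 16 + 484 = 500 ✓

500 = 4² + 22²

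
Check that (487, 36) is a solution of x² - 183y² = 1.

Compute x² = 487² = 237169
Compute 183y² = 183·36² = 183·1296 = 237168
x² - 183y² = 237169 - 237168 = 1
Since this equals 1, (487, 36) is a solution.

Yes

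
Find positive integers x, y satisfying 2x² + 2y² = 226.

Try small values of x and check whether (226 - 2x²)/2 is a perfect square.
x = 7: 2·7² = 98, so 2y² = 226 - 98 = 128, giving y² = 64, y = 8.
Check: 2·7² + 2·8² = 98 + 128 = 226 ✓

x = 7, y = 8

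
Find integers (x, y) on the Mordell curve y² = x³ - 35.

Try small integer x values and check whether x³ - 35 is a perfect square.
x = 11: x³ - 35 = 11³ - 35 = 1331 - 35 = 1296
Is 1296 a perfect square? 36² = 1296 ✓
So (x, y) = (11, 36) is a solution.

x = 11, y = 36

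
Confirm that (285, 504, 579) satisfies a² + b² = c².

Compute a² + b² = 285² + 504² = 81225 + 254016 = 335241
Compute c² = 579² = 335241
Since 335241 = 335241, confirmed.

Yes, it is a Pythagorean triple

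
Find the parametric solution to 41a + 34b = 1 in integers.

Step 1: Compute gcd(41, 34) = 1.
Since 1 divides 1, solutions exist.

Step 2: Find a particular solution using extended Euclidean algorithm.
We get a₀ = 5, b₀ = -6.
Check: 41*5 + 34*-6 = 1 = 1 ✓

Step 3: Write the general solution.
a = 5 + (34/1)t = 5 + 34t
b = -6 - (41/1)t = -6 - 41t
for any integer t.

a = 5 + 34t, b = -6 - 41t for integer t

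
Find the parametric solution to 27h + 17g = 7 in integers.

Step 1: Compute gcd(27, 17) = 1.
Since 1 divides 7, solutions exist.

Step 2: Find a particular solution using extended Euclidean algorithm.
We get h₀ = -35, g₀ = 56.
Check: 27*-35 + 17*56 = 7 = 7 ✓

Step 3: Write the general solution.
h = -35 + (17/1)t = -35 + 17t
g = 56 - (27/1)t = 56 - 27t
for any integer t.

h = -35 + 17t, g = 56 - 27t for integer t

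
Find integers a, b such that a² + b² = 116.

We need to find integers a, b > 0 such that a² + b² = 116.
Trying a = 4: b² = 116 - 4² = 116 - 16 = 100
b = 10
Check: 4² + 10² = 16 + 100 = 116 ✓

116 = 4² + 10²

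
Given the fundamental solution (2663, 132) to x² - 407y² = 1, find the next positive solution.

Solutions to x² - Dy² = 1 are generated by powers of (x₀ + y₀√D).
The next solution satisfies x₁ + y₁√407 = (x₀ + y₀√407)², giving:
x₁ = x₀² + 407y₀² = 2663² + 407·132² = 7091569 + 7091568 = 14183137
y₁ = 2x₀y₀ = 2·2663·132 = 703032

Verify: 14183137² - 407·703032² = 201161375160769 - 201161375160768 = 1 ✓

x = 14183137, y = 703032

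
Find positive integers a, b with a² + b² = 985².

We need a² + b² = 985² = 970225.
Trying: 975² + 140² = 950625 + 19600 = 970225 ✓

(975, 140, 985)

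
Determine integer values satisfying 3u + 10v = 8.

Step 1: Check solvability.
gcd(3, 10) = 1
Since 1 divides 8, solutions exist.

Step 2: Apply extended Euclidean algorithm to find gcd.
We find integers such that 3*x0 + 10*y0 = 1

Step 3: Scale the particular solution.
Multiply by 8/1 = 8:
u = -24, v = 8

Step 4: Verify.
3*(-24) + 10*(8) = 8 = 8 ✓

u = -24, v = 8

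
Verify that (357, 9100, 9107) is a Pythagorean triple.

Compute a² + b² = 357² + 9100² = 127449 + 82810000 = 82937449
Compute c² = 9107² = 82937449
Since 82937449 = 82937449, confirmed.

Yes, it is a Pythagorean triple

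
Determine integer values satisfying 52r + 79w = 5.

Step 1: Check solvability.
gcd(52, 79) = 1
Since 1 divides 5, solutions exist.

Step 2: Apply extended Euclidean algorithm to find gcd.
We find integers such that 52*x0 + 79*y0 = 1

Step 3: Scale the particular solution.
Multiply by 5/1 = 5:
r = 190, w = -125

Step 4: Verify.
52*(190) + 79*(-125) = 5 = 5 ✓

r = 190, w = -125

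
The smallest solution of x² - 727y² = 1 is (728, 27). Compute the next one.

Solutions to x² - Dy² = 1 are generated by powers of (x₀ + y₀√D).
The next solution satisfies x₁ + y₁√727 = (x₀ + y₀√727)², giving:
x₁ = x₀² + 727y₀² = 728² + 727·27² = 529984 + 529983 = 1059967
y₁ = 2x₀y₀ = 2·728·27 = 39312

Verify: 1059967² - 727·39312² = 1123530041089 - 1123530041088 = 1 ✓

x = 1059967, y = 39312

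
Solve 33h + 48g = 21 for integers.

Step 1: Check solvability.
gcd(33, 48) = 3
Since 3 divides 21, solutions exist.

Step 2: Apply extended Euclidean algorithm to find gcd.
We find integers such that 33*x0 + 48*y0 = 3

Step 3: Scale the particular solution.
Multiply by 21/3 = 7:
h = 21, g = -14

Step 4: Verify.
33*(21) + 48*(-14) = 21 = 21 ✓

h = 21, g = -14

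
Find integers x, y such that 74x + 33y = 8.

Step 1: Check solvability.
gcd(74, 33) = 1
Since 1 divides 8, solutions exist.

Step 2: Apply extended Euclidean algorithm to find gcd.
We find integers such that 74*x0 + 33*y0 = 1

Step 3: Scale the particular solution.
Multiply by 8/1 = 8:
x = -32, y = 72

Step 4: Verify.
74*(-32) + 33*(72) = 8 = 8 ✓

x = -32, y = 72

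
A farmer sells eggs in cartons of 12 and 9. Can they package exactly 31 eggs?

We need non-negative a, b with 12a + 9b = 31.
gcd(12, 9) = 3, and 3 does not divide 31.
No integer solutions exist.

No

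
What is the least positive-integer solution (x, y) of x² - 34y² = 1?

We seek the smallest positive integers (x, y) with x² - 34y² = 1, i.e., x² = 34y² + 1.
Try successive y values:
y = 1: x² = 34·1² + 1 = 35, not a perfect square
y = 2: x² = 34·2² + 1 = 137, not a perfect square
y = 3: x² = 34·3² + 1 = 307, not a perfect square
... continuing the search (or via continued fractions) ...
y = 6: x² = 34·6² + 1 = 1225, x = 35 ✓

Verify: 35² - 34·6² = 1225 - 1224 = 1 ✓

x = 35, y = 6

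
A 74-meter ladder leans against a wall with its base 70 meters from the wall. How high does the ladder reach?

The ladder, wall, and ground form a right triangle with hypotenuse 74 and one leg 70.
By the Pythagorean theorem: h² = 74² - 70² = 5476 - 4900 = 576
h = √576 = 24 meters

24 meters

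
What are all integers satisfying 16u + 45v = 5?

Step 1: Compute gcd(16, 45) = 1.
Since 1 divides 5, solutions exist.

Step 2: Find a particular solution using extended Euclidean algorithm.
We get u₀ = -70, v₀ = 25.
Check: 16*-70 + 45*25 = 5 = 5 ✓

Step 3: Write the general solution.
u = -70 + (45/1)t = -70 + 45t
v = 25 - (16/1)t = 25 - 16t
for any integer t.

u = -70 + 45t, v = 25 - 16t for integer t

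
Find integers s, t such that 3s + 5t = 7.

Step 1: Check solvability.
gcd(3, 5) = 1
Since 1 divides 7, solutions exist.

Step 2: Apply extended Euclidean algorithm to find gcd.
We find integers such that 3*x0 + 5*y0 = 1

Step 3: Scale the particular solution.
Multiply by 7/1 = 7:
s = 14, t = -7

Step 4: Verify.
3*(14) + 5*(-7) = 7 = 7 ✓

s = 14, t = -7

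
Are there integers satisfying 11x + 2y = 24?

Step 1: Compute gcd(11, 2).
gcd(11, 2) = 1

Step 2: Check divisibility.
Does 1 divide 24? 24 = 1 x 24, so yes.

By the theorem on linear Diophantine equations, 11x + 2y = 24 has integer solutions if and only if gcd(11, 2) divides 24. Since 1 | 24, solutions exist.

Yes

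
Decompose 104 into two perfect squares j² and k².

We need to find integers j, k > 0 such that j² + k² = 104.
Trying j = 2: k² = 104 - 2² = 104 - 4 = 100
k = 10
Check: 2² + 10² = 4 + 100 = 104 ✓

104 = 2² + 10²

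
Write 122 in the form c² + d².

We need to find integers c, d > 0 such that c² + d² = 122.
Trying c = 1: d² = 122 - 1² = 122 - 1 = 121
d = 11
Check: 1² + 11² = 1 + 121 = 122 ✓

122 = 1² + 11²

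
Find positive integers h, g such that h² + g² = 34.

Search for h with 34 - h² a perfect square.
h = 3: 34 - 3² = 34 - 9 = 25 = 5² ✓
So h = 3, g = 5.

h = 3, g = 5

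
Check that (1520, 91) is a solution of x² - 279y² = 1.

Compute x² = 1520² = 2310400
Compute 279y² = 279·91² = 279·8281 = 2310399
x² - 279y² = 2310400 - 2310399 = 1
Since this equals 1, (1520, 91) is a solution.

Yes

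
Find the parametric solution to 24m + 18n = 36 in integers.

Step 1: Compute gcd(24, 18) = 6.
Since 6 divides 36, solutions exist.

Step 2: Find a particular solution using extended Euclidean algorithm.
We get m₀ = 6, n₀ = -6.
Check: 24*6 + 18*-6 = 36 = 36 ✓

Step 3: Write the general solution.
m = 6 + (18/6)t = 6 + 3t
n = -6 - (24/6)t = -6 - 4t
for any integer t.

m = 6 + 3t, n = -6 - 4t for integer t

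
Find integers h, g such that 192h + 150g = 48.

Step 1: Check solvability.
gcd(192, 150) = 6
Since 6 divides 48, solutions exist.

Step 2: Apply extended Euclidean algorithm to find gcd.
We find integers such that 192*x0 + 150*y0 = 6

Step 3: Scale the particular solution.
Multiply by 48/6 = 8:
h = -56, g = 72

Step 4: Verify.
192*(-56) + 150*(72) = 48 = 48 ✓

h = -56, g = 72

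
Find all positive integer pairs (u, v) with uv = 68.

The positive divisors of 68 are: 1, 2, 4, 17, 34, 68.
Each divisor d gives the pair (d, 68/d):
(1, 68), (2, 34), (4, 17), (17, 4), (34, 2), (68, 1)

(1, 68), (2, 34), (4, 17), (17, 4), (34, 2), (68, 1)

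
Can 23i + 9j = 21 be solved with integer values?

Step 1: Compute gcd(23, 9).
gcd(23, 9) = 1

Step 2: Check divisibility.
Does 1 divide 21? 21 = 1 x 21, so yes.

By the theorem on linear Diophantine equations, 23i + 9j = 21 has integer solutions if and only if gcd(23, 9) divides 21. Since 1 | 21, solutions exist.

Yes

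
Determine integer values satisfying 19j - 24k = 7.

Step 1: Check solvability.
gcd(19, 24) = 1
Since 1 divides 7, solutions exist.

Step 2: Apply extended Euclidean algorithm to find gcd.
We find integers such that 19*x0 + 24*y0 = 1

Step 3: Scale the particular solution.
Multiply by 7/1 = 7:
j = -35, k = -28

Step 4: Verify.
19*(-35) - 24*(-28) = 7 = 7 ✓

j = -35, k = -28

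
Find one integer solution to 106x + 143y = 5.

Step 1: Check solvability.
gcd(106, 143) = 1
Since 1 divides 5, solutions exist.

Step 2: Apply extended Euclidean algorithm to find gcd.
We find integers such that 106*x0 + 143*y0 = 1

Step 3: Scale the particular solution.
Multiply by 5/1 = 5:
x = -290, y = 215

Step 4: Verify.
106*(-290) + 143*(215) = 5 = 5 ✓

x = -290, y = 215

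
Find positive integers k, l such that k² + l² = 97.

Search for k with 97 - k² a perfect square.
k = 4: 97 - 4² = 97 - 16 = 81 = 9² ✓
So k = 4, l = 9.

k = 4, l = 9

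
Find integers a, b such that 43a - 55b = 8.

Step 1: Check solvability.
gcd(43, 55) = 1
Since 1 divides 8, solutions exist.

Step 2: Apply extended Euclidean algorithm to find gcd.
We find integers such that 43*x0 + 55*y0 = 1

Step 3: Scale the particular solution.
Multiply by 8/1 = 8:
a = -184, b = -144

Step 4: Verify.
43*(-184) - 55*(-144) = 8 = 8 ✓

a = -184, b = -144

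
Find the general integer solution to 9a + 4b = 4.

Step 1: Compute gcd(9, 4) = 1.
Since 1 divides 4, solutions exist.

Step 2: Find a particular solution using extended Euclidean algorithm.
We get a₀ = 4, b₀ = -8.
Check: 9*4 + 4*-8 = 4 = 4 ✓

Step 3: Write the general solution.
a = 4 + (4/1)t = 4 + 4t
b = -8 - (9/1)t = -8 - 9t
for any integer t.

a = 4 + 4t, b = -8 - 9t for integer t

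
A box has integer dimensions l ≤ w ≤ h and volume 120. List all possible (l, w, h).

Iterate l from 1 to ⌊120^(1/3)⌋. For each l dividing 120, iterate w ≥ l with w dividing 120/l, and set h = 120/(l·w).
Triples found (16): (1×1×120), (1×2×60), (1×3×40), (1×4×30), (1×5×24), (1×6×20), (1×8×15), (1×10×12), (2×2×30), (2×3×20), (2×4×15), (2×5×12), (2×6×10), (3×4×10), (3×5×8), (4×5×6)

(1×1×120), (1×2×60), (1×3×40), (1×4×30), (1×5×24), (1×6×20), (1×8×15), (1×10×12), (2×2×30), (2×3×20), (2×4×15), (2×5×12), (2×6×10), (3×4×10), (3×5×8), (4×5×6)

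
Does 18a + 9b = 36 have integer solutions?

Step 1: Compute gcd(18, 9).
gcd(18, 9) = 9

Step 2: Check divisibility.
Does 9 divide 36? 36 = 9 x 4, so yes.

By the theorem on linear Diophantine equations, 18a + 9b = 36 has integer solutions if and only if gcd(18, 9) divides 36. Since 9 | 36, solutions exist.

Yes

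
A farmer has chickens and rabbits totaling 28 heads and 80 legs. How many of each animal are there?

Let c = chickens, r = rabbits.
Heads: c + r = 28
Legs: 2c + 4r = 80
From the first equation, c = 28 - r. Substitute:
2(28 - r) + 4r = 80
56 + 2r = 80
r = (80 - 56)/2 = 12
c = 28 - 12 = 16

Chickens: 16, Rabbits: 12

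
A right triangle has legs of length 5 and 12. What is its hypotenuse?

c² = a² + b² = 5² + 12² = 25 + 144 = 169
c = 13

13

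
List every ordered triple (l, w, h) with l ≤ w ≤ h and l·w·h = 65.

Iterate l from 1 to ⌊65^(1/3)⌋. For each l dividing 65, iterate w ≥ l with w dividing 65/l, and set h = 65/(l·w).
Triples found (2): (1×1×65), (1×5×13)

(1×1×65), (1×5×13)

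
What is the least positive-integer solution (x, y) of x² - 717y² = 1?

We seek the smallest positive integers (x, y) with x² - 717y² = 1, i.e., x² = 717y² + 1.
Try successive y values:
y = 1: x² = 717·1² + 1 = 718, not a perfect square
y = 2: x² = 717·2² + 1 = 2869, not a perfect square
y = 3: x² = 717·3² + 1 = 6454, not a perfect square
... continuing the search (or via continued fractions) ...
y = 261360: x² = 717·261360² + 1 = 48977588563201, x = 6998399 ✓

Verify: 6998399² - 717·261360² = 48977588563201 - 48977588563200 = 1 ✓

x = 6998399, y = 261360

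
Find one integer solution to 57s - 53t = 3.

Step 1: Check solvability.
gcd(57, 53) = 1
Since 1 divides 3, solutions exist.

Step 2: Apply extended Euclidean algorithm to find gcd.
We find integers such that 57*x0 + 53*y0 = 1

Step 3: Scale the particular solution.
Multiply by 3/1 = 3:
s = -39, t = -42

Step 4: Verify.
57*(-39) - 53*(-42) = 3 = 3 ✓

s = -39, t = -42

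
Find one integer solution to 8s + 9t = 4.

Step 1: Check solvability.
gcd(8, 9) = 1
Since 1 divides 4, solutions exist.

Step 2: Apply extended Euclidean algorithm to find gcd.
We find integers such that 8*x0 + 9*y0 = 1

Step 3: Scale the particular solution.
Multiply by 4/1 = 4:
s = -4, t = 4

Step 4: Verify.
8*(-4) + 9*(4) = 4 = 4 ✓

s = -4, t = 4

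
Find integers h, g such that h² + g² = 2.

We need to find integers h, g > 0 such that h² + g² = 2.
Trying h = 1: g² = 2 - 1² = 2 - 1 = 1
g = 1
Check: 1² + 1² = 1 + 1 = 2 ✓

2 = 1² + 1²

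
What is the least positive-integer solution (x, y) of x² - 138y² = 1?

We seek the smallest positive integers (x, y) with x² - 138y² = 1, i.e., x² = 138y² + 1.
Try successive y values:
y = 1: x² = 138·1² + 1 = 139, not a perfect square
y = 2: x² = 138·2² + 1 = 553, not a perfect square
y = 3: x² = 138·3² + 1 = 1243, not a perfect square
... continuing the search (or via continued fractions) ...
y = 4: x² = 138·4² + 1 = 2209, x = 47 ✓

Verify: 47² - 138·4² = 2209 - 2208 = 1 ✓

x = 47, y = 4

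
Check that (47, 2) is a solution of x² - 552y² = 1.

Compute x² = 47² = 2209
Compute 552y² = 552·2² = 552·4 = 2208
x² - 552y² = 2209 - 2208 = 1
Since this equals 1, (47, 2) is a solution.

Yes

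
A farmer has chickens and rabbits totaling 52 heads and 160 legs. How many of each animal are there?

Let c = chickens, r = rabbits.
Heads: c + r = 52
Legs: 2c + 4r = 160
From the first equation, c = 52 - r. Substitute:
2(52 - r) + 4r = 160
104 + 2r = 160
r = (160 - 104)/2 = 28
c = 52 - 28 = 24

Chickens: 24, Rabbits: 28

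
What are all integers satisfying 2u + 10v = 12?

Step 1: Compute gcd(2, 10) = 2.
Since 2 divides 12, solutions exist.

Step 2: Find a particular solution using extended Euclidean algorithm.
We get u₀ = 6, v₀ = 0.
Check: 2*6 + 10*0 = 12 = 12 ✓

Step 3: Write the general solution.
u = 6 + (10/2)t = 6 + 5t
v = 0 - (2/2)t = 0 - 1t
for any integer t.

u = 6 + 5t, v = 0 - 1t for integer t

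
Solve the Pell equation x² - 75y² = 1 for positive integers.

We seek the smallest positive integers (x, y) with x² - 75y² = 1, i.e., x² = 75y² + 1.
Try successive y values:
y = 1: x² = 75·1² + 1 = 76, not a perfect square
y = 2: x² = 75·2² + 1 = 301, not a perfect square
y = 3: x² = 75·3² + 1 = 676, x = 26 ✓

Verify: 26² - 75·3² = 676 - 675 = 1 ✓

x = 26, y = 3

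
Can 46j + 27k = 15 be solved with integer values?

Step 1: Compute gcd(46, 27).
gcd(46, 27) = 1

Step 2: Check divisibility.
Does 1 divide 15? 15 = 1 x 15, so yes.

By the theorem on linear Diophantine equations, 46j + 27k = 15 has integer solutions if and only if gcd(46, 27) divides 15. Since 1 | 15, solutions exist.

Yes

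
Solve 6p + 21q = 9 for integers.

Step 1: Check solvability.
gcd(6, 21) = 3
Since 3 divides 9, solutions exist.

Step 2: Apply extended Euclidean algorithm to find gcd.
We find integers such that 6*x0 + 21*y0 = 3

Step 3: Scale the particular solution.
Multiply by 9/3 = 3:
p = -9, q = 3

Step 4: Verify.
6*(-9) + 21*(3) = 9 = 9 ✓

p = -9, q = 3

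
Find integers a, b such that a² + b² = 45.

We need to find integers a, b > 0 such that a² + b² = 45.
Trying a = 3: b² = 45 - 3² = 45 - 9 = 36
b = 6
Check: 3² + 6² = 9 + 36 = 45 ✓

45 = 3² + 6²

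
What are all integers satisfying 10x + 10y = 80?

Step 1: Compute gcd(10, 10) = 10.
Since 10 divides 80, solutions exist.

Step 2: Find a particular solution using extended Euclidean algorithm.
We get x₀ = 0, y₀ = 8.
Check: 10*0 + 10*8 = 80 = 80 ✓

Step 3: Write the general solution.
x = 0 + (10/10)t = 0 + 1t
y = 8 - (10/10)t = 8 - 1t
for any integer t.

x = 0 + 1t, y = 8 - 1t for integer t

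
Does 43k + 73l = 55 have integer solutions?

Step 1: Compute gcd(43, 73).
gcd(43, 73) = 1

Step 2: Check divisibility.
Does 1 divide 55? 55 = 1 x 55, so yes.

By the theorem on linear Diophantine equations, 43k + 73l = 55 has integer solutions if and only if gcd(43, 73) divides 55. Since 1 | 55, solutions exist.

Yes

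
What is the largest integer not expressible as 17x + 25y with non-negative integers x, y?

For two coprime denominations a and b, the Frobenius number (largest value not representable as a non-negative combination) is ab - a - b.
Here gcd(17, 25) = 1, so they are coprime.
F(17, 25) = 17·25 - 17 - 25 = 425 - 42 = 383

383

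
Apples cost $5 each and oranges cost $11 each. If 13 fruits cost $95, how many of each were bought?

Let a = apples, o = oranges.
a + o = 13
5a + 11o = 95
Substitute o = 13 - a:
5a + 11(13 - a) = 95
(5 - 11)a = 95 - 143
-6a = -48
a = 8, o = 13 - 8 = 5

Apples: 8, Oranges: 5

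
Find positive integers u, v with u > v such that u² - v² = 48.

Factor: u² - v² = (u+v)(u-v) = 48.
We need two factors of 48 with the same parity.
Use u+v = 24 and u-v = 2 (product 24·2 = 48).
Adding: 2u = 26, so u = 13.
Subtracting: 2v = 22, so v = 11.
Check: 13² - 11² = 169 - 121 = 48 ✓

u = 13, v = 11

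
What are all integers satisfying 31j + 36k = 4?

Step 1: Compute gcd(31, 36) = 1.
Since 1 divides 4, solutions exist.

Step 2: Find a particular solution using extended Euclidean algorithm.
We get j₀ = 28, k₀ = -24.
Check: 31*28 + 36*-24 = 4 = 4 ✓

Step 3: Write the general solution.
j = 28 + (36/1)t = 28 + 36t
k = -24 - (31/1)t = -24 - 31t
for any integer t.

j = 28 + 36t, k = -24 - 31t for integer t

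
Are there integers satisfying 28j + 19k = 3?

Step 1: Compute gcd(28, 19).
gcd(28, 19) = 1

Step 2: Check divisibility.
Does 1 divide 3? 3 = 1 x 3, so yes.

By the theorem on linear Diophantine equations, 28j + 19k = 3 has integer solutions if and only if gcd(28, 19) divides 3. Since 1 | 3, solutions exist.

Yes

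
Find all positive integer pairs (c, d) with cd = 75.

The positive divisors of 75 are: 1, 3, 5, 15, 25, 75.
Each divisor d gives the pair (d, 75/d):
(1, 75), (3, 25), (5, 15), (15, 5), (25, 3), (75, 1)

(1, 75), (3, 25), (5, 15), (15, 5), (25, 3), (75, 1)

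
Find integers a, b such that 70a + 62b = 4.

Step 1: Check solvability.
gcd(70, 62) = 2
Since 2 divides 4, solutions exist.

Step 2: Apply extended Euclidean algorithm to find gcd.
We find integers such that 70*x0 + 62*y0 = 2

Step 3: Scale the particular solution.
Multiply by 4/2 = 2:
a = 16, b = -18

Step 4: Verify.
70*(16) + 62*(-18) = 4 = 4 ✓

a = 16, b = -18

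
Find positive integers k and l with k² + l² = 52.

We need to find integers k, l > 0 such that k² + l² = 52.
Trying k = 4: l² = 52 - 4² = 52 - 16 = 36
l = 6
Check: 4² + 6² = 16 + 36 = 52 ✓

52 = 4² + 6²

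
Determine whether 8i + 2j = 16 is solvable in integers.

Step 1: Compute gcd(8, 2).
gcd(8, 2) = 2

Step 2: Check divisibility.
Does 2 divide 16? 16 = 2 x 8, so yes.

By the theorem on linear Diophantine equations, 8i + 2j = 16 has integer solutions if and only if gcd(8, 2) divides 16. Since 2 | 16, solutions exist.

Yes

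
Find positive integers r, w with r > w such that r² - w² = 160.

Factor: r² - w² = (r+w)(r-w) = 160.
We need two factors of 160 with the same parity.
Use r+w = 80 and r-w = 2 (product 80·2 = 160).
Adding: 2r = 82, so r = 41.
Subtracting: 2w = 78, so w = 39.
Check: 41² - 39² = 1681 - 1521 = 160 ✓

r = 41, w = 39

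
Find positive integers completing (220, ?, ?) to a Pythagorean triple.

We need the other leg and hypotenuse such that 220² + x² = c².
Take x = 585, c = 625: 220² + 585² = 48400 + 342225 = 390625 = 625² ✓
Triple: (585, 220, 625)

(585, 220, 625)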